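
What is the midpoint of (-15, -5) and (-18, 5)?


Midpoint = ((-15+-18)/2, (-5+5)/2) = (-16.5, 0)

(-16.5, 0)


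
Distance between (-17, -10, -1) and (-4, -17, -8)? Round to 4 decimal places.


d = sqrt((-4--17)^2 + (-17--10)^2 + (-8--1)^2) = 16.3401

16.3401


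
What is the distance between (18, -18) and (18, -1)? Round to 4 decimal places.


d = sqrt((18-18)^2 + (-1--18)^2) = 17

17


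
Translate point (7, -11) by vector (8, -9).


Translation: (x+dx, y+dy) = (7+8, -11+-9) = (15, -20)

(15, -20)


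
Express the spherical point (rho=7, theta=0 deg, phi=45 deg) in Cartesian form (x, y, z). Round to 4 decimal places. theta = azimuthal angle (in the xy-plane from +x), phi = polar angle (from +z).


x = 7 * sin(45) * cos(0) = 4.9497
y = 7 * sin(45) * sin(0) = 0
z = 7 * cos(45) = 4.9497

(4.9497, 0, 4.9497)


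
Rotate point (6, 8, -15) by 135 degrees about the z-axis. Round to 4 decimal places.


x' = 6*cos(135) - 8*sin(135) = -9.8995
y' = 6*sin(135) + 8*cos(135) = -1.4142
z' = -15

(-9.8995, -1.4142, -15)


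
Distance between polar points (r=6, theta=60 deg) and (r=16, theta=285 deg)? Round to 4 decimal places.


d = sqrt(r1^2 + r2^2 - 2*r1*r2*cos(t2-t1))
d = sqrt(6^2 + 16^2 - 2*6*16*cos(285-60)) = 20.6825

20.6825


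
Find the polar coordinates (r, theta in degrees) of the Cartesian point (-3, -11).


r = sqrt((-3)^2 + (-11)^2) = 11.4018
theta = atan2(-11, -3) = 254.7449 degrees

r = 11.4018, theta = 254.7449 degrees


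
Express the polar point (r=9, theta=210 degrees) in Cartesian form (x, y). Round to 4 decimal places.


x = 9 * cos(210) = -7.7942
y = 9 * sin(210) = -4.5

(-7.7942, -4.5)


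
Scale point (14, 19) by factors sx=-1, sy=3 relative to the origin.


Scaling: (x*sx, y*sy) = (14*-1, 19*3) = (-14, 57)

(-14, 57)


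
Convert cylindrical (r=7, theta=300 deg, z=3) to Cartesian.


x = 7 * cos(300) = 3.5
y = 7 * sin(300) = -6.0622
z = 3

(3.5, -6.0622, 3)


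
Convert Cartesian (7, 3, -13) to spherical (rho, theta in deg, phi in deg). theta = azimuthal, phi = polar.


rho = sqrt(7^2 + 3^2 + (-13)^2) = 15.0665
theta = atan2(3, 7) = 23.1986 deg
phi = acos(-13/15.0665) = 149.637 deg

rho = 15.0665, theta = 23.1986 deg, phi = 149.637 deg


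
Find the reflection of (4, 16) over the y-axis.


Reflection across y-axis: (x, y) -> (-x, y)
(4, 16) -> (-4, 16)

(-4, 16)


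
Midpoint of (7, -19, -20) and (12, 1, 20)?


Midpoint = ((7+12)/2, (-19+1)/2, (-20+20)/2) = (9.5, -9, 0)

(9.5, -9, 0)


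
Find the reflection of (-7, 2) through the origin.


Reflection through origin: (x, y) -> (-x, -y)
(-7, 2) -> (7, -2)

(7, -2)


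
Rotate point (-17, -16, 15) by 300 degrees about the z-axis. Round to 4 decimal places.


x' = -17*cos(300) - -16*sin(300) = -22.3564
y' = -17*sin(300) + -16*cos(300) = 6.7224
z' = 15

(-22.3564, 6.7224, 15)


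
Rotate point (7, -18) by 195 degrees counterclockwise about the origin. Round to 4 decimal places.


x' = 7*cos(195) - -18*sin(195) = -11.4202
y' = 7*sin(195) + -18*cos(195) = 15.5749

(-11.4202, 15.5749)


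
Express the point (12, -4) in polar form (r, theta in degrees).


r = sqrt(12^2 + (-4)^2) = 12.6491
theta = atan2(-4, 12) = 341.5651 degrees

r = 12.6491, theta = 341.5651 degrees


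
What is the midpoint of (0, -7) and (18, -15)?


Midpoint = ((0+18)/2, (-7+-15)/2) = (9, -11)

(9, -11)


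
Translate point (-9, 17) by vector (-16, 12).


Translation: (x+dx, y+dy) = (-9+-16, 17+12) = (-25, 29)

(-25, 29)


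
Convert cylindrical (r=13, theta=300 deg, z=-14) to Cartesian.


x = 13 * cos(300) = 6.5
y = 13 * sin(300) = -11.2583
z = -14

(6.5, -11.2583, -14)


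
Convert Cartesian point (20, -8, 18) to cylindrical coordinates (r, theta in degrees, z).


r = sqrt(20^2 + (-8)^2) = 21.5407
theta = atan2(-8, 20) = 338.1986 deg
z = 18

r = 21.5407, theta = 338.1986 deg, z = 18


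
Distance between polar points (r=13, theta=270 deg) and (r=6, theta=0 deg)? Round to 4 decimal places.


d = sqrt(r1^2 + r2^2 - 2*r1*r2*cos(t2-t1))
d = sqrt(13^2 + 6^2 - 2*13*6*cos(0-270)) = 14.3178

14.3178


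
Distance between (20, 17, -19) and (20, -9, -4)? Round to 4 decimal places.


d = sqrt((20-20)^2 + (-9-17)^2 + (-4--19)^2) = 30.0167

30.0167


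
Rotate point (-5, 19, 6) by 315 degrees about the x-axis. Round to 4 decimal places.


x' = -5
y' = 19*cos(315) - 6*sin(315) = 17.6777
z' = 19*sin(315) + 6*cos(315) = -9.1924

(-5, 17.6777, -9.1924)


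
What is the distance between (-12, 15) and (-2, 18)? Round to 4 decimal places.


d = sqrt((-2--12)^2 + (18-15)^2) = 10.4403

10.4403


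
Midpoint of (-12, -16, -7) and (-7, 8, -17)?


Midpoint = ((-12+-7)/2, (-16+8)/2, (-7+-17)/2) = (-9.5, -4, -12)

(-9.5, -4, -12)


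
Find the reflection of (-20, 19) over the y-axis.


Reflection across y-axis: (x, y) -> (-x, y)
(-20, 19) -> (20, 19)

(20, 19)


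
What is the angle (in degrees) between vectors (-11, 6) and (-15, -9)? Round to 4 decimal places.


dot = -11*-15 + 6*-9 = 111
|u| = 12.53, |v| = 17.4929
cos(angle) = 0.5064
angle = 59.5742 degrees

59.5742 degrees


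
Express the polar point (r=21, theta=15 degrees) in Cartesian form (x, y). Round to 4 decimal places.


x = 21 * cos(15) = 20.2844
y = 21 * sin(15) = 5.4352

(20.2844, 5.4352)


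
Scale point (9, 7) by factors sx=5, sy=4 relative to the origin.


Scaling: (x*sx, y*sy) = (9*5, 7*4) = (45, 28)

(45, 28)


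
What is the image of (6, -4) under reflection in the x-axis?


Reflection across x-axis: (x, y) -> (x, -y)
(6, -4) -> (6, 4)

(6, 4)


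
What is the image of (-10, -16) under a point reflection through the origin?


Reflection through origin: (x, y) -> (-x, -y)
(-10, -16) -> (10, 16)

(10, 16)


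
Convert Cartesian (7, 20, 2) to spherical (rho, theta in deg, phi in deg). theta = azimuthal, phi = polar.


rho = sqrt(7^2 + 20^2 + 2^2) = 21.2838
theta = atan2(20, 7) = 70.71 deg
phi = acos(2/21.2838) = 84.6081 deg

rho = 21.2838, theta = 70.71 deg, phi = 84.6081 deg


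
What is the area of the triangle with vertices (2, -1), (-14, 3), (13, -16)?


Area = |x1(y2-y3) + x2(y3-y1) + x3(y1-y2)| / 2
= |2*(3--16) + -14*(-16--1) + 13*(-1-3)| / 2
= 98

98


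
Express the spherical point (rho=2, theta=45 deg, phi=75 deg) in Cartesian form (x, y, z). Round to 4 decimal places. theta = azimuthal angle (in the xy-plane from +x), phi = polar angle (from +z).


x = 2 * sin(75) * cos(45) = 1.366
y = 2 * sin(75) * sin(45) = 1.366
z = 2 * cos(75) = 0.5176

(1.366, 1.366, 0.5176)


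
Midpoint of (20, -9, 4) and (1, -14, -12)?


Midpoint = ((20+1)/2, (-9+-14)/2, (4+-12)/2) = (10.5, -11.5, -4)

(10.5, -11.5, -4)


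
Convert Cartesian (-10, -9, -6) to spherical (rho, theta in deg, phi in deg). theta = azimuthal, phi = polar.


rho = sqrt((-10)^2 + (-9)^2 + (-6)^2) = 14.7309
theta = atan2(-9, -10) = 221.9872 deg
phi = acos(-6/14.7309) = 114.0357 deg

rho = 14.7309, theta = 221.9872 deg, phi = 114.0357 deg


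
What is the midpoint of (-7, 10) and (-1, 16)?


Midpoint = ((-7+-1)/2, (10+16)/2) = (-4, 13)

(-4, 13)


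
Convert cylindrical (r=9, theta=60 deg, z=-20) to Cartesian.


x = 9 * cos(60) = 4.5
y = 9 * sin(60) = 7.7942
z = -20

(4.5, 7.7942, -20)


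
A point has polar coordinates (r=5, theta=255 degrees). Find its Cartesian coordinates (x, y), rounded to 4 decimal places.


x = 5 * cos(255) = -1.2941
y = 5 * sin(255) = -4.8296

(-1.2941, -4.8296)


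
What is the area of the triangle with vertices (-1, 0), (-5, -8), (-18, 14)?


Area = |x1(y2-y3) + x2(y3-y1) + x3(y1-y2)| / 2
= |-1*(-8-14) + -5*(14-0) + -18*(0--8)| / 2
= 96

96


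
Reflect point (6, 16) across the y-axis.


Reflection across y-axis: (x, y) -> (-x, y)
(6, 16) -> (-6, 16)

(-6, 16)


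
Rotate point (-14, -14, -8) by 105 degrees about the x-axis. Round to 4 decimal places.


x' = -14
y' = -14*cos(105) - -8*sin(105) = 11.3509
z' = -14*sin(105) + -8*cos(105) = -11.4524

(-14, 11.3509, -11.4524)


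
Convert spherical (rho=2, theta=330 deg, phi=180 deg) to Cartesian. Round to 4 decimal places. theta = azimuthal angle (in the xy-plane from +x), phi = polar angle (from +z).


x = 2 * sin(180) * cos(330) = 0
y = 2 * sin(180) * sin(330) = 0
z = 2 * cos(180) = -2

(0, 0, -2)


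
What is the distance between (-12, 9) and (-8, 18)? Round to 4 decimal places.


d = sqrt((-8--12)^2 + (18-9)^2) = 9.8489

9.8489


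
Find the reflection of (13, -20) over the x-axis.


Reflection across x-axis: (x, y) -> (x, -y)
(13, -20) -> (13, 20)

(13, 20)


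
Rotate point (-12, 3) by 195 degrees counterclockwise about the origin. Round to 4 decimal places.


x' = -12*cos(195) - 3*sin(195) = 12.3676
y' = -12*sin(195) + 3*cos(195) = 0.2081

(12.3676, 0.2081)


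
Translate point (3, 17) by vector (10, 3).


Translation: (x+dx, y+dy) = (3+10, 17+3) = (13, 20)

(13, 20)


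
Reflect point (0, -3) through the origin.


Reflection through origin: (x, y) -> (-x, -y)
(0, -3) -> (0, 3)

(0, 3)


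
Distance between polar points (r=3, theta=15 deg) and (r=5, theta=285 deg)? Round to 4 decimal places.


d = sqrt(r1^2 + r2^2 - 2*r1*r2*cos(t2-t1))
d = sqrt(3^2 + 5^2 - 2*3*5*cos(285-15)) = 5.831

5.831


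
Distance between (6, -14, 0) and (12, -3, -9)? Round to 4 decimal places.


d = sqrt((12-6)^2 + (-3--14)^2 + (-9-0)^2) = 15.4272

15.4272


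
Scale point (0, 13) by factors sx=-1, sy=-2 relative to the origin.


Scaling: (x*sx, y*sy) = (0*-1, 13*-2) = (0, -26)

(0, -26)


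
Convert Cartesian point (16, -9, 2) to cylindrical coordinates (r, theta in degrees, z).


r = sqrt(16^2 + (-9)^2) = 18.3576
theta = atan2(-9, 16) = 330.6422 deg
z = 2

r = 18.3576, theta = 330.6422 deg, z = 2


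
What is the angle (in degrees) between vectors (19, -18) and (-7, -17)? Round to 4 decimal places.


dot = 19*-7 + -18*-17 = 173
|u| = 26.1725, |v| = 18.3848
cos(angle) = 0.3595
angle = 68.9283 degrees

68.9283 degrees


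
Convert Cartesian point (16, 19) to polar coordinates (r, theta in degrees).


r = sqrt(16^2 + 19^2) = 24.8395
theta = atan2(19, 16) = 49.8991 degrees

r = 24.8395, theta = 49.8991 degrees


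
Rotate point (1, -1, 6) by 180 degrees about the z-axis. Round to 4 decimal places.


x' = 1*cos(180) - -1*sin(180) = -1
y' = 1*sin(180) + -1*cos(180) = 1
z' = 6

(-1, 1, 6)


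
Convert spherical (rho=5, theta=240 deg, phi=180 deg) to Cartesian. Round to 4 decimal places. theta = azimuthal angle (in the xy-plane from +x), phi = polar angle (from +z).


x = 5 * sin(180) * cos(240) = 0
y = 5 * sin(180) * sin(240) = 0
z = 5 * cos(180) = -5

(0, 0, -5)


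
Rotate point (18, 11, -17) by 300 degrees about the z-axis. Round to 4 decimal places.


x' = 18*cos(300) - 11*sin(300) = 18.5263
y' = 18*sin(300) + 11*cos(300) = -10.0885
z' = -17

(18.5263, -10.0885, -17)


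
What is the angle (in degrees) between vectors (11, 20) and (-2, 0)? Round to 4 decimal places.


dot = 11*-2 + 20*0 = -22
|u| = 22.8254, |v| = 2
cos(angle) = -0.4819
angle = 118.8108 degrees

118.8108 degrees


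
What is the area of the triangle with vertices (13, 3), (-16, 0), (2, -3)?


Area = |x1(y2-y3) + x2(y3-y1) + x3(y1-y2)| / 2
= |13*(0--3) + -16*(-3-3) + 2*(3-0)| / 2
= 70.5

70.5


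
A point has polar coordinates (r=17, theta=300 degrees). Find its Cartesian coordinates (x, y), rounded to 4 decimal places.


x = 17 * cos(300) = 8.5
y = 17 * sin(300) = -14.7224

(8.5, -14.7224)


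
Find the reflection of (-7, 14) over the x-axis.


Reflection across x-axis: (x, y) -> (x, -y)
(-7, 14) -> (-7, -14)

(-7, -14)


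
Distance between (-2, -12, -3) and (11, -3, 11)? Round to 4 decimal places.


d = sqrt((11--2)^2 + (-3--12)^2 + (11--3)^2) = 21.1187

21.1187


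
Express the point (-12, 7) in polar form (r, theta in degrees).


r = sqrt((-12)^2 + 7^2) = 13.8924
theta = atan2(7, -12) = 149.7436 degrees

r = 13.8924, theta = 149.7436 degrees


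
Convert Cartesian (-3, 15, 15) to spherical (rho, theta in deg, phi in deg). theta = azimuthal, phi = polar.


rho = sqrt((-3)^2 + 15^2 + 15^2) = 21.4243
theta = atan2(15, -3) = 101.3099 deg
phi = acos(15/21.4243) = 45.5618 deg

rho = 21.4243, theta = 101.3099 deg, phi = 45.5618 deg


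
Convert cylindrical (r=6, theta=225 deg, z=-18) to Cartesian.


x = 6 * cos(225) = -4.2426
y = 6 * sin(225) = -4.2426
z = -18

(-4.2426, -4.2426, -18)


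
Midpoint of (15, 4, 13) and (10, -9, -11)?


Midpoint = ((15+10)/2, (4+-9)/2, (13+-11)/2) = (12.5, -2.5, 1)

(12.5, -2.5, 1)


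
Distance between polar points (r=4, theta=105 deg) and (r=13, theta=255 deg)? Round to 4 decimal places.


d = sqrt(r1^2 + r2^2 - 2*r1*r2*cos(t2-t1))
d = sqrt(4^2 + 13^2 - 2*4*13*cos(255-105)) = 16.5851

16.5851


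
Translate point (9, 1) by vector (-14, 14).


Translation: (x+dx, y+dy) = (9+-14, 1+14) = (-5, 15)

(-5, 15)


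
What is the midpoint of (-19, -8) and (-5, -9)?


Midpoint = ((-19+-5)/2, (-8+-9)/2) = (-12, -8.5)

(-12, -8.5)


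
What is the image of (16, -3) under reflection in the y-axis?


Reflection across y-axis: (x, y) -> (-x, y)
(16, -3) -> (-16, -3)

(-16, -3)


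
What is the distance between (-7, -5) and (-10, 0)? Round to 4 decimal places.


d = sqrt((-10--7)^2 + (0--5)^2) = 5.831

5.831


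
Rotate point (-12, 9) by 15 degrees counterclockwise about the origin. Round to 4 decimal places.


x' = -12*cos(15) - 9*sin(15) = -13.9205
y' = -12*sin(15) + 9*cos(15) = 5.5875

(-13.9205, 5.5875)


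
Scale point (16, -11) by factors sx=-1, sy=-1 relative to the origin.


Scaling: (x*sx, y*sy) = (16*-1, -11*-1) = (-16, 11)

(-16, 11)


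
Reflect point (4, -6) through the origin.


Reflection through origin: (x, y) -> (-x, -y)
(4, -6) -> (-4, 6)

(-4, 6)


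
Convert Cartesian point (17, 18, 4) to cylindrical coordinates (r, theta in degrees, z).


r = sqrt(17^2 + 18^2) = 24.7588
theta = atan2(18, 17) = 46.6366 deg
z = 4

r = 24.7588, theta = 46.6366 deg, z = 4


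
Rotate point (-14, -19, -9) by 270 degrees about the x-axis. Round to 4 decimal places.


x' = -14
y' = -19*cos(270) - -9*sin(270) = -9
z' = -19*sin(270) + -9*cos(270) = 19

(-14, -9, 19)


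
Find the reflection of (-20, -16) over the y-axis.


Reflection across y-axis: (x, y) -> (-x, y)
(-20, -16) -> (20, -16)

(20, -16)


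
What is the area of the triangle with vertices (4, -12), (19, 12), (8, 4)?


Area = |x1(y2-y3) + x2(y3-y1) + x3(y1-y2)| / 2
= |4*(12-4) + 19*(4--12) + 8*(-12-12)| / 2
= 72

72


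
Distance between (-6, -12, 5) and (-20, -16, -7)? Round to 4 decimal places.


d = sqrt((-20--6)^2 + (-16--12)^2 + (-7-5)^2) = 18.868

18.868


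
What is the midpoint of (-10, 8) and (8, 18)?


Midpoint = ((-10+8)/2, (8+18)/2) = (-1, 13)

(-1, 13)


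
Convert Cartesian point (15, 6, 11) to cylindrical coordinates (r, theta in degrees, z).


r = sqrt(15^2 + 6^2) = 16.1555
theta = atan2(6, 15) = 21.8014 deg
z = 11

r = 16.1555, theta = 21.8014 deg, z = 11


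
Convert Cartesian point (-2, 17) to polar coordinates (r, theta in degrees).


r = sqrt((-2)^2 + 17^2) = 17.1172
theta = atan2(17, -2) = 96.7098 degrees

r = 17.1172, theta = 96.7098 degrees


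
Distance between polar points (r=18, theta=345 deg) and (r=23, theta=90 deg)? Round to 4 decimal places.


d = sqrt(r1^2 + r2^2 - 2*r1*r2*cos(t2-t1))
d = sqrt(18^2 + 23^2 - 2*18*23*cos(90-345)) = 32.6696

32.6696


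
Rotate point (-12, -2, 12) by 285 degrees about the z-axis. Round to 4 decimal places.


x' = -12*cos(285) - -2*sin(285) = -5.0377
y' = -12*sin(285) + -2*cos(285) = 11.0735
z' = 12

(-5.0377, 11.0735, 12)


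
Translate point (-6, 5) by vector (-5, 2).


Translation: (x+dx, y+dy) = (-6+-5, 5+2) = (-11, 7)

(-11, 7)


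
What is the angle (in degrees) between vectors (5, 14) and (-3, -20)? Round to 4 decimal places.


dot = 5*-3 + 14*-20 = -295
|u| = 14.8661, |v| = 20.2237
cos(angle) = -0.9812
angle = 168.8769 degrees

168.8769 degrees


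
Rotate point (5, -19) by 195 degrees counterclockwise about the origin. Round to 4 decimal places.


x' = 5*cos(195) - -19*sin(195) = -9.7472
y' = 5*sin(195) + -19*cos(195) = 17.0585

(-9.7472, 17.0585)


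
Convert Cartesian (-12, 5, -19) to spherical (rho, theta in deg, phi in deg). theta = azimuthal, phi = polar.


rho = sqrt((-12)^2 + 5^2 + (-19)^2) = 23.0217
theta = atan2(5, -12) = 157.3801 deg
phi = acos(-19/23.0217) = 145.6197 deg

rho = 23.0217, theta = 157.3801 deg, phi = 145.6197 deg


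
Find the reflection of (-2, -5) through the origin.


Reflection through origin: (x, y) -> (-x, -y)
(-2, -5) -> (2, 5)

(2, 5)


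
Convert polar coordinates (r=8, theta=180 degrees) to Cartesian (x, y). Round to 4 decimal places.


x = 8 * cos(180) = -8
y = 8 * sin(180) = 0

(-8, 0)


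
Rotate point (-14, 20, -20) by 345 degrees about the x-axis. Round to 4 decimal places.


x' = -14
y' = 20*cos(345) - -20*sin(345) = 14.1421
z' = 20*sin(345) + -20*cos(345) = -24.4949

(-14, 14.1421, -24.4949)


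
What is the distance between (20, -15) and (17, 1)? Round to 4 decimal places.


d = sqrt((17-20)^2 + (1--15)^2) = 16.2788

16.2788


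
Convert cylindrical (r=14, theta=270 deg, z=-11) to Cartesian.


x = 14 * cos(270) = 0
y = 14 * sin(270) = -14
z = -11

(0, -14, -11)


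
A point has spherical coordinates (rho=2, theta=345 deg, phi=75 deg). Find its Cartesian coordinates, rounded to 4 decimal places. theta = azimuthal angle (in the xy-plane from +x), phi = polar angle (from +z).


x = 2 * sin(75) * cos(345) = 1.866
y = 2 * sin(75) * sin(345) = -0.5
z = 2 * cos(75) = 0.5176

(1.866, -0.5, 0.5176)


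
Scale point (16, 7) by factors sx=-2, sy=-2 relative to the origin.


Scaling: (x*sx, y*sy) = (16*-2, 7*-2) = (-32, -14)

(-32, -14)


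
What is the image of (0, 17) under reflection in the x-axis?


Reflection across x-axis: (x, y) -> (x, -y)
(0, 17) -> (0, -17)

(0, -17)


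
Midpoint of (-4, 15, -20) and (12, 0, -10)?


Midpoint = ((-4+12)/2, (15+0)/2, (-20+-10)/2) = (4, 7.5, -15)

(4, 7.5, -15)


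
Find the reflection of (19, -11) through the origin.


Reflection through origin: (x, y) -> (-x, -y)
(19, -11) -> (-19, 11)

(-19, 11)


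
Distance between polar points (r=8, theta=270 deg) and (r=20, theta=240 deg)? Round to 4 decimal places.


d = sqrt(r1^2 + r2^2 - 2*r1*r2*cos(t2-t1))
d = sqrt(8^2 + 20^2 - 2*8*20*cos(240-270)) = 13.6701

13.6701


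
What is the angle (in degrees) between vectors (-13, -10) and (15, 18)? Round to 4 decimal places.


dot = -13*15 + -10*18 = -375
|u| = 16.4012, |v| = 23.4307
cos(angle) = -0.9758
angle = 167.3742 degrees

167.3742 degrees


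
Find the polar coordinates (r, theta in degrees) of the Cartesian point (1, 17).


r = sqrt(1^2 + 17^2) = 17.0294
theta = atan2(17, 1) = 86.6335 degrees

r = 17.0294, theta = 86.6335 degrees


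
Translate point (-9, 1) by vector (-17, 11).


Translation: (x+dx, y+dy) = (-9+-17, 1+11) = (-26, 12)

(-26, 12)


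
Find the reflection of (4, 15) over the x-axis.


Reflection across x-axis: (x, y) -> (x, -y)
(4, 15) -> (4, -15)

(4, -15)


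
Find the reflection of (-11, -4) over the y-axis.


Reflection across y-axis: (x, y) -> (-x, y)
(-11, -4) -> (11, -4)

(11, -4)


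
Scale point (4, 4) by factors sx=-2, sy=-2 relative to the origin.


Scaling: (x*sx, y*sy) = (4*-2, 4*-2) = (-8, -8)

(-8, -8)


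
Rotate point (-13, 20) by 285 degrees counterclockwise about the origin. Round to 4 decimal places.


x' = -13*cos(285) - 20*sin(285) = 15.9539
y' = -13*sin(285) + 20*cos(285) = 17.7334

(15.9539, 17.7334)


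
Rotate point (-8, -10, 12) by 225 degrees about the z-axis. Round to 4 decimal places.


x' = -8*cos(225) - -10*sin(225) = -1.4142
y' = -8*sin(225) + -10*cos(225) = 12.7279
z' = 12

(-1.4142, 12.7279, 12)


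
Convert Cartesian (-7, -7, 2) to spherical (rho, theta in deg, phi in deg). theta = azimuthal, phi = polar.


rho = sqrt((-7)^2 + (-7)^2 + 2^2) = 10.0995
theta = atan2(-7, -7) = 225 deg
phi = acos(2/10.0995) = 78.5782 deg

rho = 10.0995, theta = 225 deg, phi = 78.5782 deg


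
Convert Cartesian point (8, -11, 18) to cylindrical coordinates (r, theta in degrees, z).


r = sqrt(8^2 + (-11)^2) = 13.6015
theta = atan2(-11, 8) = 306.0274 deg
z = 18

r = 13.6015, theta = 306.0274 deg, z = 18


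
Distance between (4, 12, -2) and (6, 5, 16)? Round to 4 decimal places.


d = sqrt((6-4)^2 + (5-12)^2 + (16--2)^2) = 19.4165

19.4165


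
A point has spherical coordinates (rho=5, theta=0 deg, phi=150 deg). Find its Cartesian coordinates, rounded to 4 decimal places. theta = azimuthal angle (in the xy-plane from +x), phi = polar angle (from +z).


x = 5 * sin(150) * cos(0) = 2.5
y = 5 * sin(150) * sin(0) = 0
z = 5 * cos(150) = -4.3301

(2.5, 0, -4.3301)


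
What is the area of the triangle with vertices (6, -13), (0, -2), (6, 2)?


Area = |x1(y2-y3) + x2(y3-y1) + x3(y1-y2)| / 2
= |6*(-2-2) + 0*(2--13) + 6*(-13--2)| / 2
= 45

45


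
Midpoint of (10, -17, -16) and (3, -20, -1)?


Midpoint = ((10+3)/2, (-17+-20)/2, (-16+-1)/2) = (6.5, -18.5, -8.5)

(6.5, -18.5, -8.5)


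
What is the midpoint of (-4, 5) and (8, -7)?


Midpoint = ((-4+8)/2, (5+-7)/2) = (2, -1)

(2, -1)


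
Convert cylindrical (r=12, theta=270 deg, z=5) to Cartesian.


x = 12 * cos(270) = 0
y = 12 * sin(270) = -12
z = 5

(0, -12, 5)


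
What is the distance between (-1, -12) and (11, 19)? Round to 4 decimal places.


d = sqrt((11--1)^2 + (19--12)^2) = 33.2415

33.2415


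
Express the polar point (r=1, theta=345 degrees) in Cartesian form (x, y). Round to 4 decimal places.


x = 1 * cos(345) = 0.9659
y = 1 * sin(345) = -0.2588

(0.9659, -0.2588)


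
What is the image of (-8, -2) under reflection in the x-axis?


Reflection across x-axis: (x, y) -> (x, -y)
(-8, -2) -> (-8, 2)

(-8, 2)


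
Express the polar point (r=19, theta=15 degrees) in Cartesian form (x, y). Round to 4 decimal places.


x = 19 * cos(15) = 18.3526
y = 19 * sin(15) = 4.9176

(18.3526, 4.9176)


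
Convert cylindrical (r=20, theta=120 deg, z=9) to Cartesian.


x = 20 * cos(120) = -10
y = 20 * sin(120) = 17.3205
z = 9

(-10, 17.3205, 9)


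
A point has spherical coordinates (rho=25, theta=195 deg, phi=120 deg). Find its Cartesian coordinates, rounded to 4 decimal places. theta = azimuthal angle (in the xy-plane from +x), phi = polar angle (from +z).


x = 25 * sin(120) * cos(195) = -20.9129
y = 25 * sin(120) * sin(195) = -5.6036
z = 25 * cos(120) = -12.5

(-20.9129, -5.6036, -12.5)


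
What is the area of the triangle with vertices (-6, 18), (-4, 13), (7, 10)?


Area = |x1(y2-y3) + x2(y3-y1) + x3(y1-y2)| / 2
= |-6*(13-10) + -4*(10-18) + 7*(18-13)| / 2
= 24.5

24.5


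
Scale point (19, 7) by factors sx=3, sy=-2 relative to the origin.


Scaling: (x*sx, y*sy) = (19*3, 7*-2) = (57, -14)

(57, -14)


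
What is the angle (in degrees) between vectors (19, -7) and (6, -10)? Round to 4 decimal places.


dot = 19*6 + -7*-10 = 184
|u| = 20.2485, |v| = 11.6619
cos(angle) = 0.7792
angle = 38.8114 degrees

38.8114 degrees


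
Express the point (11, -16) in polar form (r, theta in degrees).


r = sqrt(11^2 + (-16)^2) = 19.4165
theta = atan2(-16, 11) = 304.5085 degrees

r = 19.4165, theta = 304.5085 degrees


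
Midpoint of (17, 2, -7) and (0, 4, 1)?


Midpoint = ((17+0)/2, (2+4)/2, (-7+1)/2) = (8.5, 3, -3)

(8.5, 3, -3)


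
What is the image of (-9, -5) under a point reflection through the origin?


Reflection through origin: (x, y) -> (-x, -y)
(-9, -5) -> (9, 5)

(9, 5)


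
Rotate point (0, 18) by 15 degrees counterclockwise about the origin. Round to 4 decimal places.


x' = 0*cos(15) - 18*sin(15) = -4.6587
y' = 0*sin(15) + 18*cos(15) = 17.3867

(-4.6587, 17.3867)


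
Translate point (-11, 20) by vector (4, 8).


Translation: (x+dx, y+dy) = (-11+4, 20+8) = (-7, 28)

(-7, 28)


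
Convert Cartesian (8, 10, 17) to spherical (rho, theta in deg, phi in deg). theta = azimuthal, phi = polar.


rho = sqrt(8^2 + 10^2 + 17^2) = 21.2838
theta = atan2(10, 8) = 51.3402 deg
phi = acos(17/21.2838) = 36.991 deg

rho = 21.2838, theta = 51.3402 deg, phi = 36.991 deg


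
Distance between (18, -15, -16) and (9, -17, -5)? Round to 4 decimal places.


d = sqrt((9-18)^2 + (-17--15)^2 + (-5--16)^2) = 14.3527

14.3527


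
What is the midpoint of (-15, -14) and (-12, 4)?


Midpoint = ((-15+-12)/2, (-14+4)/2) = (-13.5, -5)

(-13.5, -5)


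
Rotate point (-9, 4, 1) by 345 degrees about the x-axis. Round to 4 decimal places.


x' = -9
y' = 4*cos(345) - 1*sin(345) = 4.1225
z' = 4*sin(345) + 1*cos(345) = -0.0694

(-9, 4.1225, -0.0694)


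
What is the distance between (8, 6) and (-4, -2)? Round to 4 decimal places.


d = sqrt((-4-8)^2 + (-2-6)^2) = 14.4222

14.4222


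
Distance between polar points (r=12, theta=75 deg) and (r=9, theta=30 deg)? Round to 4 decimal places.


d = sqrt(r1^2 + r2^2 - 2*r1*r2*cos(t2-t1))
d = sqrt(12^2 + 9^2 - 2*12*9*cos(30-75)) = 8.5009

8.5009


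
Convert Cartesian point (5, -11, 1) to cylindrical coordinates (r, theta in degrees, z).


r = sqrt(5^2 + (-11)^2) = 12.083
theta = atan2(-11, 5) = 294.444 deg
z = 1

r = 12.083, theta = 294.444 deg, z = 1


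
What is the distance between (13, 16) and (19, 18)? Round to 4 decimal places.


d = sqrt((19-13)^2 + (18-16)^2) = 6.3246

6.3246


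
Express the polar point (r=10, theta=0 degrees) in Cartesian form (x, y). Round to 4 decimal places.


x = 10 * cos(0) = 10
y = 10 * sin(0) = 0

(10, 0)


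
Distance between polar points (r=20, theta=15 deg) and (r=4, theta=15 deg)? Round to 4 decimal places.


d = sqrt(r1^2 + r2^2 - 2*r1*r2*cos(t2-t1))
d = sqrt(20^2 + 4^2 - 2*20*4*cos(15-15)) = 16

16


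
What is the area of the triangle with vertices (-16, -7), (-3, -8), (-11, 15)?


Area = |x1(y2-y3) + x2(y3-y1) + x3(y1-y2)| / 2
= |-16*(-8-15) + -3*(15--7) + -11*(-7--8)| / 2
= 145.5

145.5


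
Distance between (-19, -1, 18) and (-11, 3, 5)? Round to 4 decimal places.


d = sqrt((-11--19)^2 + (3--1)^2 + (5-18)^2) = 15.7797

15.7797


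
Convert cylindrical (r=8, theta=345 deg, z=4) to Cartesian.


x = 8 * cos(345) = 7.7274
y = 8 * sin(345) = -2.0706
z = 4

(7.7274, -2.0706, 4)


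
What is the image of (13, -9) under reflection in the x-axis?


Reflection across x-axis: (x, y) -> (x, -y)
(13, -9) -> (13, 9)

(13, 9)


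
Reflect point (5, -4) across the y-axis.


Reflection across y-axis: (x, y) -> (-x, y)
(5, -4) -> (-5, -4)

(-5, -4)


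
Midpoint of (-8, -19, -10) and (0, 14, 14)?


Midpoint = ((-8+0)/2, (-19+14)/2, (-10+14)/2) = (-4, -2.5, 2)

(-4, -2.5, 2)


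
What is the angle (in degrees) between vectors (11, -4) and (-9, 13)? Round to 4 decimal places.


dot = 11*-9 + -4*13 = -151
|u| = 11.7047, |v| = 15.8114
cos(angle) = -0.8159
angle = 144.6783 degrees

144.6783 degrees


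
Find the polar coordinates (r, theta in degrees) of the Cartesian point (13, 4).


r = sqrt(13^2 + 4^2) = 13.6015
theta = atan2(4, 13) = 17.1027 degrees

r = 13.6015, theta = 17.1027 degrees


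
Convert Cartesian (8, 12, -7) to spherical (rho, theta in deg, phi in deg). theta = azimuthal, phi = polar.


rho = sqrt(8^2 + 12^2 + (-7)^2) = 16.0312
theta = atan2(12, 8) = 56.3099 deg
phi = acos(-7/16.0312) = 115.8902 deg

rho = 16.0312, theta = 56.3099 deg, phi = 115.8902 deg


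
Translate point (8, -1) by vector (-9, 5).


Translation: (x+dx, y+dy) = (8+-9, -1+5) = (-1, 4)

(-1, 4)


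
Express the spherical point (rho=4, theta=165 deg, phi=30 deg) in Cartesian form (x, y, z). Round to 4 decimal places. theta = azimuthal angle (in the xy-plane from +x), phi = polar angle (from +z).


x = 4 * sin(30) * cos(165) = -1.9319
y = 4 * sin(30) * sin(165) = 0.5176
z = 4 * cos(30) = 3.4641

(-1.9319, 0.5176, 3.4641)


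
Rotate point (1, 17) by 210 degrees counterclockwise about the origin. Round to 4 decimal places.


x' = 1*cos(210) - 17*sin(210) = 7.634
y' = 1*sin(210) + 17*cos(210) = -15.2224

(7.634, -15.2224)


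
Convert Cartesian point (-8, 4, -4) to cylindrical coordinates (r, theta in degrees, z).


r = sqrt((-8)^2 + 4^2) = 8.9443
theta = atan2(4, -8) = 153.4349 deg
z = -4

r = 8.9443, theta = 153.4349 deg, z = -4


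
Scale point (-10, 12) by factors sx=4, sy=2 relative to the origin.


Scaling: (x*sx, y*sy) = (-10*4, 12*2) = (-40, 24)

(-40, 24)


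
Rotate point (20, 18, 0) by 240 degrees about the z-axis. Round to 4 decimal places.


x' = 20*cos(240) - 18*sin(240) = 5.5885
y' = 20*sin(240) + 18*cos(240) = -26.3205
z' = 0

(5.5885, -26.3205, 0)


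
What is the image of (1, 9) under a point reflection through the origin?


Reflection through origin: (x, y) -> (-x, -y)
(1, 9) -> (-1, -9)

(-1, -9)


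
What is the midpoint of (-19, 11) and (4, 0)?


Midpoint = ((-19+4)/2, (11+0)/2) = (-7.5, 5.5)

(-7.5, 5.5)


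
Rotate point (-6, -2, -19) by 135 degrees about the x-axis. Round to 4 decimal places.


x' = -6
y' = -2*cos(135) - -19*sin(135) = 14.8492
z' = -2*sin(135) + -19*cos(135) = 12.0208

(-6, 14.8492, 12.0208)


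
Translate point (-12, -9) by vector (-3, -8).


Translation: (x+dx, y+dy) = (-12+-3, -9+-8) = (-15, -17)

(-15, -17)


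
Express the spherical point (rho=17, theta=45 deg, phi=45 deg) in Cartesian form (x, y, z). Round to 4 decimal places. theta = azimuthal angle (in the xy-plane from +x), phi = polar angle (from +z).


x = 17 * sin(45) * cos(45) = 8.5
y = 17 * sin(45) * sin(45) = 8.5
z = 17 * cos(45) = 12.0208

(8.5, 8.5, 12.0208)


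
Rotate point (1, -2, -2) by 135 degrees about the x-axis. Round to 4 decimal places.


x' = 1
y' = -2*cos(135) - -2*sin(135) = 2.8284
z' = -2*sin(135) + -2*cos(135) = 0

(1, 2.8284, 0)


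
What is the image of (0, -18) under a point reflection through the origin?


Reflection through origin: (x, y) -> (-x, -y)
(0, -18) -> (0, 18)

(0, 18)


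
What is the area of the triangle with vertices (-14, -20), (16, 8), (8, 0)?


Area = |x1(y2-y3) + x2(y3-y1) + x3(y1-y2)| / 2
= |-14*(8-0) + 16*(0--20) + 8*(-20-8)| / 2
= 8

8


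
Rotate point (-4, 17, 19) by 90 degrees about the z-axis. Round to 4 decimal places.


x' = -4*cos(90) - 17*sin(90) = -17
y' = -4*sin(90) + 17*cos(90) = -4
z' = 19

(-17, -4, 19)


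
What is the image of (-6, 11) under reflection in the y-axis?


Reflection across y-axis: (x, y) -> (-x, y)
(-6, 11) -> (6, 11)

(6, 11)


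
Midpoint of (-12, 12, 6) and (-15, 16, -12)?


Midpoint = ((-12+-15)/2, (12+16)/2, (6+-12)/2) = (-13.5, 14, -3)

(-13.5, 14, -3)


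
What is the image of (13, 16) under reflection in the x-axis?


Reflection across x-axis: (x, y) -> (x, -y)
(13, 16) -> (13, -16)

(13, -16)


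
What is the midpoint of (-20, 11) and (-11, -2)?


Midpoint = ((-20+-11)/2, (11+-2)/2) = (-15.5, 4.5)

(-15.5, 4.5)


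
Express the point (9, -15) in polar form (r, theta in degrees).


r = sqrt(9^2 + (-15)^2) = 17.4929
theta = atan2(-15, 9) = 300.9638 degrees

r = 17.4929, theta = 300.9638 degrees


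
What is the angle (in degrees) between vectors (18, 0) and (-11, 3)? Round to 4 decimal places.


dot = 18*-11 + 0*3 = -198
|u| = 18, |v| = 11.4018
cos(angle) = -0.9648
angle = 164.7449 degrees

164.7449 degrees


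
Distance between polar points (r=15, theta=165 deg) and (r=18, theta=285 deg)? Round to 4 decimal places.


d = sqrt(r1^2 + r2^2 - 2*r1*r2*cos(t2-t1))
d = sqrt(15^2 + 18^2 - 2*15*18*cos(285-165)) = 28.6182

28.6182


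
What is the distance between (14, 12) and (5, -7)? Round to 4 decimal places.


d = sqrt((5-14)^2 + (-7-12)^2) = 21.0238

21.0238


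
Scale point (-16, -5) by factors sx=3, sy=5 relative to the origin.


Scaling: (x*sx, y*sy) = (-16*3, -5*5) = (-48, -25)

(-48, -25)


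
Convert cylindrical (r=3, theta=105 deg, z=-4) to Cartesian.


x = 3 * cos(105) = -0.7765
y = 3 * sin(105) = 2.8978
z = -4

(-0.7765, 2.8978, -4)


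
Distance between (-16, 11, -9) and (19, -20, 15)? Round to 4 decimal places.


d = sqrt((19--16)^2 + (-20-11)^2 + (15--9)^2) = 52.5547

52.5547


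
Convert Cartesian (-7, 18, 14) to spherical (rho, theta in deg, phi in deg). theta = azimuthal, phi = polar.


rho = sqrt((-7)^2 + 18^2 + 14^2) = 23.8537
theta = atan2(18, -7) = 111.2505 deg
phi = acos(14/23.8537) = 54.0619 deg

rho = 23.8537, theta = 111.2505 deg, phi = 54.0619 deg


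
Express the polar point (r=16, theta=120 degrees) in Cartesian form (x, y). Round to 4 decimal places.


x = 16 * cos(120) = -8
y = 16 * sin(120) = 13.8564

(-8, 13.8564)


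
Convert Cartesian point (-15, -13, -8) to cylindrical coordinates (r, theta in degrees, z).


r = sqrt((-15)^2 + (-13)^2) = 19.8494
theta = atan2(-13, -15) = 220.9144 deg
z = -8

r = 19.8494, theta = 220.9144 deg, z = -8


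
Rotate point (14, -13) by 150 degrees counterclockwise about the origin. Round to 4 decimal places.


x' = 14*cos(150) - -13*sin(150) = -5.6244
y' = 14*sin(150) + -13*cos(150) = 18.2583

(-5.6244, 18.2583)


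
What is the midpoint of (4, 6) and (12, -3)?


Midpoint = ((4+12)/2, (6+-3)/2) = (8, 1.5)

(8, 1.5)


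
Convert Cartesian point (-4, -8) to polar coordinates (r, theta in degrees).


r = sqrt((-4)^2 + (-8)^2) = 8.9443
theta = atan2(-8, -4) = 243.4349 degrees

r = 8.9443, theta = 243.4349 degrees


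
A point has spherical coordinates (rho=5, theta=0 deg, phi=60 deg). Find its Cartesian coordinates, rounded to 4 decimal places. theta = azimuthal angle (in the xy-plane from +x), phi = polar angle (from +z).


x = 5 * sin(60) * cos(0) = 4.3301
y = 5 * sin(60) * sin(0) = 0
z = 5 * cos(60) = 2.5

(4.3301, 0, 2.5)


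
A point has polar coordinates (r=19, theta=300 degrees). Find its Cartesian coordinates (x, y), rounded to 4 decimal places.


x = 19 * cos(300) = 9.5
y = 19 * sin(300) = -16.4545

(9.5, -16.4545)


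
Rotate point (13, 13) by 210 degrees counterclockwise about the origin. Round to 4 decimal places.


x' = 13*cos(210) - 13*sin(210) = -4.7583
y' = 13*sin(210) + 13*cos(210) = -17.7583

(-4.7583, -17.7583)


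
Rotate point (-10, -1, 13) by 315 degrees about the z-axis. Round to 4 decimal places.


x' = -10*cos(315) - -1*sin(315) = -7.7782
y' = -10*sin(315) + -1*cos(315) = 6.364
z' = 13

(-7.7782, 6.364, 13)


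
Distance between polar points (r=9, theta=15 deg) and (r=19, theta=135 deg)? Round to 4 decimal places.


d = sqrt(r1^2 + r2^2 - 2*r1*r2*cos(t2-t1))
d = sqrt(9^2 + 19^2 - 2*9*19*cos(135-15)) = 24.7588

24.7588


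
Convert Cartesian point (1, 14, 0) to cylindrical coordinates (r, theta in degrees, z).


r = sqrt(1^2 + 14^2) = 14.0357
theta = atan2(14, 1) = 85.9144 deg
z = 0

r = 14.0357, theta = 85.9144 deg, z = 0


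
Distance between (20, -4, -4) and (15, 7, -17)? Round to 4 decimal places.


d = sqrt((15-20)^2 + (7--4)^2 + (-17--4)^2) = 17.7482

17.7482


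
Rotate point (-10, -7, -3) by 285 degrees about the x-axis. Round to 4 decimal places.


x' = -10
y' = -7*cos(285) - -3*sin(285) = -4.7095
z' = -7*sin(285) + -3*cos(285) = 5.985

(-10, -4.7095, 5.985)


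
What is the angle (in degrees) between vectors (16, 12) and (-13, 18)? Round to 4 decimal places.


dot = 16*-13 + 12*18 = 8
|u| = 20, |v| = 22.2036
cos(angle) = 0.018
angle = 88.9678 degrees

88.9678 degrees


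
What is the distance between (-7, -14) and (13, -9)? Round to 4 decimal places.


d = sqrt((13--7)^2 + (-9--14)^2) = 20.6155

20.6155


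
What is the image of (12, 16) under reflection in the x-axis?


Reflection across x-axis: (x, y) -> (x, -y)
(12, 16) -> (12, -16)

(12, -16)


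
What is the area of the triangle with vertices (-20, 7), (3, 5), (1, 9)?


Area = |x1(y2-y3) + x2(y3-y1) + x3(y1-y2)| / 2
= |-20*(5-9) + 3*(9-7) + 1*(7-5)| / 2
= 44

44


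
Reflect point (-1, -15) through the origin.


Reflection through origin: (x, y) -> (-x, -y)
(-1, -15) -> (1, 15)

(1, 15)


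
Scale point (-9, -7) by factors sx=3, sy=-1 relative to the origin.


Scaling: (x*sx, y*sy) = (-9*3, -7*-1) = (-27, 7)

(-27, 7)


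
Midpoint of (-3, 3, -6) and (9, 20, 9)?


Midpoint = ((-3+9)/2, (3+20)/2, (-6+9)/2) = (3, 11.5, 1.5)

(3, 11.5, 1.5)


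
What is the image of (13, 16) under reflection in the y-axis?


Reflection across y-axis: (x, y) -> (-x, y)
(13, 16) -> (-13, 16)

(-13, 16)


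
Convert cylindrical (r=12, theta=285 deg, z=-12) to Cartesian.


x = 12 * cos(285) = 3.1058
y = 12 * sin(285) = -11.5911
z = -12

(3.1058, -11.5911, -12)


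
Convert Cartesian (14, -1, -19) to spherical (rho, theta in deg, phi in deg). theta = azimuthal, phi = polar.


rho = sqrt(14^2 + (-1)^2 + (-19)^2) = 23.622
theta = atan2(-1, 14) = 355.9144 deg
phi = acos(-19/23.622) = 143.546 deg

rho = 23.622, theta = 355.9144 deg, phi = 143.546 deg


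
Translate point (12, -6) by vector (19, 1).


Translation: (x+dx, y+dy) = (12+19, -6+1) = (31, -5)

(31, -5)


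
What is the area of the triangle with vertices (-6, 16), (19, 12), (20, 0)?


Area = |x1(y2-y3) + x2(y3-y1) + x3(y1-y2)| / 2
= |-6*(12-0) + 19*(0-16) + 20*(16-12)| / 2
= 148

148


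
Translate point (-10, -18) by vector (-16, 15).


Translation: (x+dx, y+dy) = (-10+-16, -18+15) = (-26, -3)

(-26, -3)


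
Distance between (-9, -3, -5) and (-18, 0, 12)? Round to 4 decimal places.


d = sqrt((-18--9)^2 + (0--3)^2 + (12--5)^2) = 19.4679

19.4679


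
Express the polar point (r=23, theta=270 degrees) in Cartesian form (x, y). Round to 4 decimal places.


x = 23 * cos(270) = 0
y = 23 * sin(270) = -23

(0, -23)


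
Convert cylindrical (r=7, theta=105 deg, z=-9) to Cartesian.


x = 7 * cos(105) = -1.8117
y = 7 * sin(105) = 6.7615
z = -9

(-1.8117, 6.7615, -9)


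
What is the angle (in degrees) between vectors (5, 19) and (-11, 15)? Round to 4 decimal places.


dot = 5*-11 + 19*15 = 230
|u| = 19.6469, |v| = 18.6011
cos(angle) = 0.6294
angle = 50.9974 degrees

50.9974 degrees


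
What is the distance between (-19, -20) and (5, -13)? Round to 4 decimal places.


d = sqrt((5--19)^2 + (-13--20)^2) = 25

25


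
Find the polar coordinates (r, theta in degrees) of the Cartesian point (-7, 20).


r = sqrt((-7)^2 + 20^2) = 21.1896
theta = atan2(20, -7) = 109.29 degrees

r = 21.1896, theta = 109.29 degrees


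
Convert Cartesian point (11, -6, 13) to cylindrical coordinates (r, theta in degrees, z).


r = sqrt(11^2 + (-6)^2) = 12.53
theta = atan2(-6, 11) = 331.3895 deg
z = 13

r = 12.53, theta = 331.3895 deg, z = 13


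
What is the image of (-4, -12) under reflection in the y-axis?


Reflection across y-axis: (x, y) -> (-x, y)
(-4, -12) -> (4, -12)

(4, -12)


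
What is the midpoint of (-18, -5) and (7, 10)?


Midpoint = ((-18+7)/2, (-5+10)/2) = (-5.5, 2.5)

(-5.5, 2.5)


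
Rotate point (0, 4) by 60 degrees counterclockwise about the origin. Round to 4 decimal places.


x' = 0*cos(60) - 4*sin(60) = -3.4641
y' = 0*sin(60) + 4*cos(60) = 2

(-3.4641, 2)


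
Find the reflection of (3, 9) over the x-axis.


Reflection across x-axis: (x, y) -> (x, -y)
(3, 9) -> (3, -9)

(3, -9)


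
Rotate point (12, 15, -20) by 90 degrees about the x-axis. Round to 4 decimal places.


x' = 12
y' = 15*cos(90) - -20*sin(90) = 20
z' = 15*sin(90) + -20*cos(90) = 15

(12, 20, 15)
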